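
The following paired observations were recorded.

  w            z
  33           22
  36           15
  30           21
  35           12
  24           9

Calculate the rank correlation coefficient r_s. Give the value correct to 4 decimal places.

Rank w: 3, 5, 2, 4, 1
Rank z: 5, 3, 4, 2, 1
d = rank(w) − rank(z): -2, 2, -2, 2, 0; Σd² = 16
ρ = 1 − 6Σd² / [n(n²−1)] = 1 − 6×16 / (5×24) = 1 − 96/120 ≈ 0.2000

0.2000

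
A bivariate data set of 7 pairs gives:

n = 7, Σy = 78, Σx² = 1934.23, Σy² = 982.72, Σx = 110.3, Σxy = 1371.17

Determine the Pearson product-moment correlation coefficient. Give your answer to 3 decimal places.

0.952

r = (nΣxy − ΣxΣy) / √[(nΣx² − (Σx)²)(nΣy² − (Σy)²)]
Numerator: 7×1371.17 − 110.3×78 = 994.79
Denominator: √[(13539.61 − 12166.09)(6879.04 − 6084)] = √[1373.52 × 795.04] = 1044.9896
r = 994.79 / 1044.9896 ≈ 0.952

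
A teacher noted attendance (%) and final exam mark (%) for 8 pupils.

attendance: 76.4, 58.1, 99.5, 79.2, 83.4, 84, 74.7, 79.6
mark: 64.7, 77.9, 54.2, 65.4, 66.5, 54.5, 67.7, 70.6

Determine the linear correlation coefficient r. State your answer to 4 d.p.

n = 8, Σx = 634.9, Σy = 521.5, Σx² = 51313.27, Σy² = 34429.45, Σxy = 40842.7
nΣxy − ΣxΣy = 326741.6 − 331100.35 = -4358.75
nΣx² − (Σx)² = 410506.16 − 403098.01 = 7408.15; nΣy² − (Σy)² = 275435.6 − 271962.25 = 3473.35
r = -4358.75 / √(7408.15 × 3473.35) = -4358.75 / 5072.5830 ≈ -0.8593

-0.8593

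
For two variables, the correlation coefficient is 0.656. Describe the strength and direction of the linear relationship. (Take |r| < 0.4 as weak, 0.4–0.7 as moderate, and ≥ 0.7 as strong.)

r = 0.656 > 0 so the relationship is positive.
|r| = 0.656, which falls in the moderate range.

moderate positive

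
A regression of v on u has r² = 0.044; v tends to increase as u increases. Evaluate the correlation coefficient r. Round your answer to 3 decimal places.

|r| = √0.044 = 0.210
The association is positive, so r = 0.210.

0.210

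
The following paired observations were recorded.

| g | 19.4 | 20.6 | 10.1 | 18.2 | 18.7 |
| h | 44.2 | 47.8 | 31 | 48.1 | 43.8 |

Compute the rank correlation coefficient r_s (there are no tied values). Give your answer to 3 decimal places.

Rank g: 4, 5, 1, 2, 3
Rank h: 3, 4, 1, 5, 2
d = rank(g) − rank(h): 1, 1, 0, -3, 1; Σd² = 12
ρ = 1 − 6Σd² / [n(n²−1)] = 1 − 6×12 / (5×24) = 1 − 72/120 ≈ 0.400

0.400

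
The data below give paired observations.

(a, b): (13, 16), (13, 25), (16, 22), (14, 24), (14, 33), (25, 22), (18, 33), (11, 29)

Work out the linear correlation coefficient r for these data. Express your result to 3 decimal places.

n = 8, Σa = 124, Σb = 204, Σa² = 2056, Σb² = 5444, Σab = 3146
nΣab − ΣaΣb = 25168 − 25296 = -128
nΣa² − (Σa)² = 16448 − 15376 = 1072; nΣb² − (Σb)² = 43552 − 41616 = 1936
r = -128 / √(1072 × 1936) = -128 / 1440.6221 ≈ -0.089

-0.089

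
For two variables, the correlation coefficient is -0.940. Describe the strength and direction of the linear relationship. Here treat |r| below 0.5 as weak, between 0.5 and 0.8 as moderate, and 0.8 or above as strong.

r = -0.940 < 0 so the relationship is negative.
|r| = 0.940, which falls in the strong range.

strong negative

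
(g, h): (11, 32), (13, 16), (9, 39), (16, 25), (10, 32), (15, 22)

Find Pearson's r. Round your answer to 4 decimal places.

n = 6, Σg = 74, Σh = 166, Σg² = 952, Σh² = 4934, Σgh = 1961
nΣgh − ΣgΣh = 11766 − 12284 = -518
nΣg² − (Σg)² = 5712 − 5476 = 236; nΣh² − (Σh)² = 29604 − 27556 = 2048
r = -518 / √(236 × 2048) = -518 / 695.2180 ≈ -0.7451

-0.7451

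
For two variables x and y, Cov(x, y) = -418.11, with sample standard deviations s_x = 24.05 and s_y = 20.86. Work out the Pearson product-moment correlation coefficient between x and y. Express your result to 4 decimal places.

-0.8334

r = Cov(x,y) / (s_x · s_y) = -418.11 / (24.05 × 20.86)
  = -418.11 / 501.6830 ≈ -0.8334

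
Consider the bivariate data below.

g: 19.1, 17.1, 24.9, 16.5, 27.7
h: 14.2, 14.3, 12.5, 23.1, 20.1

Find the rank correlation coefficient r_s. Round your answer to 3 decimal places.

-0.400

Rank g: 3, 2, 4, 1, 5
Rank h: 2, 3, 1, 5, 4
d = rank(g) − rank(h): 1, -1, 3, -4, 1; Σd² = 28
ρ = 1 − 6Σd² / [n(n²−1)] = 1 − 6×28 / (5×24) = 1 − 168/120 ≈ -0.400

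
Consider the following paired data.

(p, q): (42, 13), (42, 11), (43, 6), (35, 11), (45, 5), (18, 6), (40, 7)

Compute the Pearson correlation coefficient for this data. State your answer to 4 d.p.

0.1729

n = 7, Σp = 265, Σq = 59, Σp² = 10551, Σq² = 557, Σpq = 2264
nΣpq − ΣpΣq = 15848 − 15635 = 213
nΣp² − (Σp)² = 73857 − 70225 = 3632; nΣq² − (Σq)² = 3899 − 3481 = 418
r = 213 / √(3632 × 418) = 213 / 1232.1428 ≈ 0.1729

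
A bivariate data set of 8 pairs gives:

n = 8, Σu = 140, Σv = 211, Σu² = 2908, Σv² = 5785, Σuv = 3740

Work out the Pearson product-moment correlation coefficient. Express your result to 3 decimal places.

r = (nΣuv − ΣuΣv) / √[(nΣu² − (Σu)²)(nΣv² − (Σv)²)]
Numerator: 8×3740 − 140×211 = 380
Denominator: √[(23264 − 19600)(46280 − 44521)] = √[3664 × 1759] = 2538.6957
r = 380 / 2538.6957 ≈ 0.150

0.150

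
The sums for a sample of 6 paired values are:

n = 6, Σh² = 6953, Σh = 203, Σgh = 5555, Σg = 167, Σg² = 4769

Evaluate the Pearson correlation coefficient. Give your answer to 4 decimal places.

-0.9400

r = (nΣgh − ΣgΣh) / √[(nΣg² − (Σg)²)(nΣh² − (Σh)²)]
Numerator: 6×5555 − 167×203 = -571
Denominator: √[(28614 − 27889)(41718 − 41209)] = √[725 × 509] = 607.4743
r = -571 / 607.4743 ≈ -0.9400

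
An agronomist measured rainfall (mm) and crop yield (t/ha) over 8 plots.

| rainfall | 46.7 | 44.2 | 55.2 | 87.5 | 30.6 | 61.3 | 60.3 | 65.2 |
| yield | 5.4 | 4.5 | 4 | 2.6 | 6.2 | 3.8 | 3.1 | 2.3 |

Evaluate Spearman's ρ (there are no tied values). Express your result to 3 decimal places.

Rank rainfall: 3, 2, 4, 8, 1, 6, 5, 7
Rank yield: 7, 6, 5, 2, 8, 4, 3, 1
d = rank(rainfall) − rank(yield): -4, -4, -1, 6, -7, 2, 2, 6; Σd² = 162
ρ = 1 − 6Σd² / [n(n²−1)] = 1 − 6×162 / (8×63) = 1 − 972/504 ≈ -0.929

-0.929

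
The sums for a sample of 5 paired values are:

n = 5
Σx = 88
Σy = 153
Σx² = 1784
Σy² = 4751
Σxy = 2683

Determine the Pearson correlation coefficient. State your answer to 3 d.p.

-0.077

r = (nΣxy − ΣxΣy) / √[(nΣx² − (Σx)²)(nΣy² − (Σy)²)]
Numerator: 5×2683 − 88×153 = -49
Denominator: √[(8920 − 7744)(23755 − 23409)] = √[1176 × 346] = 637.8840
r = -49 / 637.8840 ≈ -0.077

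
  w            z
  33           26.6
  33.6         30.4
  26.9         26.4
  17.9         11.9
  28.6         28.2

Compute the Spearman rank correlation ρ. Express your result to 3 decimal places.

Rank w: 4, 5, 2, 1, 3
Rank z: 3, 5, 2, 1, 4
d = rank(w) − rank(z): 1, 0, 0, 0, -1; Σd² = 2
ρ = 1 − 6Σd² / [n(n²−1)] = 1 − 6×2 / (5×24) = 1 − 12/120 ≈ 0.900

0.900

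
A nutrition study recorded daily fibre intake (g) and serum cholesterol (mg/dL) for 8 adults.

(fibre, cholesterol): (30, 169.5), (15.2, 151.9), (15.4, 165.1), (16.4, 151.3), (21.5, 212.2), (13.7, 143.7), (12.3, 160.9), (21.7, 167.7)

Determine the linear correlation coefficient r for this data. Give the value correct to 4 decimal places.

0.4695

n = 8, Σx = 146.2, Σy = 1322.3, Σx² = 2909.28, Σy² = 221644.19, Σxy = 24566.89
nΣxy − ΣxΣy = 196535.12 − 193320.26 = 3214.86
nΣx² − (Σx)² = 23274.24 − 21374.44 = 1899.8; nΣy² − (Σy)² = 1773153.52 − 1748477.29 = 24676.23
r = 3214.86 / √(1899.8 × 24676.23) = 3214.86 / 6846.8899 ≈ 0.4695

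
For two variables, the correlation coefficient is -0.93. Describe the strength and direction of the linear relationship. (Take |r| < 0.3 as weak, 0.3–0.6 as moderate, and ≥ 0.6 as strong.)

r = -0.93 < 0 so the relationship is negative.
|r| = 0.93, which falls in the strong range.

strong negative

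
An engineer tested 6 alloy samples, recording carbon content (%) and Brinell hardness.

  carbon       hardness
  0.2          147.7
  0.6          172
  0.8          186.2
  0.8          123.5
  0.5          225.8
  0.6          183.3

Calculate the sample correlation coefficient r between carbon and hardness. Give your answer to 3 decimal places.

n = 6, Σx = 3.5, Σy = 1038.5, Σx² = 2.29, Σy² = 185906.51, Σxy = 603.38
nΣxy − ΣxΣy = 3620.28 − 3634.75 = -14.47
nΣx² − (Σx)² = 13.74 − 12.25 = 1.49; nΣy² − (Σy)² = 1115439.06 − 1078482.25 = 36956.81
r = -14.47 / √(1.49 × 36956.81) = -14.47 / 234.6607 ≈ -0.062

-0.062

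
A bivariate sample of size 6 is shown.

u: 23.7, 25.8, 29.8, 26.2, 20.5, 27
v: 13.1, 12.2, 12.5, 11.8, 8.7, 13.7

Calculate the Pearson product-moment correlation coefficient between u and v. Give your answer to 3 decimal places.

n = 6, Σu = 153, Σv = 72, Σu² = 3951.06, Σv² = 879.32, Σuv = 1855.14
nΣuv − ΣuΣv = 11130.84 − 11016 = 114.84
nΣu² − (Σu)² = 23706.36 − 23409 = 297.36; nΣv² − (Σv)² = 5275.92 − 5184 = 91.92
r = 114.84 / √(297.36 × 91.92) = 114.84 / 165.3280 ≈ 0.695

0.695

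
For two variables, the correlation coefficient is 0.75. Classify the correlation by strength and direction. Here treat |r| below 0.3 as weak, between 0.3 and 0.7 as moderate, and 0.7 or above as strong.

r = 0.75 > 0 so the relationship is positive.
|r| = 0.75, which falls in the strong range.

strong positive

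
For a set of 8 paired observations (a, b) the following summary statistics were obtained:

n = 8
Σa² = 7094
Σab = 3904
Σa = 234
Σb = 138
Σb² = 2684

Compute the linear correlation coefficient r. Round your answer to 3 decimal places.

r = (nΣab − ΣaΣb) / √[(nΣa² − (Σa)²)(nΣb² − (Σb)²)]
Numerator: 8×3904 − 234×138 = -1060
Denominator: √[(56752 − 54756)(21472 − 19044)] = √[1996 × 2428] = 2201.4286
r = -1060 / 2201.4286 ≈ -0.482

-0.482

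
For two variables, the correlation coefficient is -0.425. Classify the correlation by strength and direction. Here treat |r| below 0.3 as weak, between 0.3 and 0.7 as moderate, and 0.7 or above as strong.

r = -0.425 < 0 so the relationship is negative.
|r| = 0.425, which falls in the moderate range.

moderate negative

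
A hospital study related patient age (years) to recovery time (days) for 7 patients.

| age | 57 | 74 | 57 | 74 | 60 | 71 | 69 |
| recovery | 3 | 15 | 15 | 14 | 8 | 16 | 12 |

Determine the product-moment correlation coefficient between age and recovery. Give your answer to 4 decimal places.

0.6263

n = 7, Σx = 462, Σy = 83, Σx² = 30852, Σy² = 1119, Σxy = 5616
nΣxy − ΣxΣy = 39312 − 38346 = 966
nΣx² − (Σx)² = 215964 − 213444 = 2520; nΣy² − (Σy)² = 7833 − 6889 = 944
r = 966 / √(2520 × 944) = 966 / 1542.3618 ≈ 0.6263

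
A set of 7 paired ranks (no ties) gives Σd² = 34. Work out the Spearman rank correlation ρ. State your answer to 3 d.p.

ρ = 1 − 6Σd² / [n(n²−1)] = 1 − 6×34 / (7×48)
  = 1 − 204/336 = 1 − 0.6071 ≈ 0.393

0.393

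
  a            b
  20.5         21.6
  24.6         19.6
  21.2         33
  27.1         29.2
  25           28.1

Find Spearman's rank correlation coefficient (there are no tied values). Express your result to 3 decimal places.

Rank a: 1, 3, 2, 5, 4
Rank b: 2, 1, 5, 4, 3
d = rank(a) − rank(b): -1, 2, -3, 1, 1; Σd² = 16
ρ = 1 − 6Σd² / [n(n²−1)] = 1 − 6×16 / (5×24) = 1 − 96/120 ≈ 0.200

0.200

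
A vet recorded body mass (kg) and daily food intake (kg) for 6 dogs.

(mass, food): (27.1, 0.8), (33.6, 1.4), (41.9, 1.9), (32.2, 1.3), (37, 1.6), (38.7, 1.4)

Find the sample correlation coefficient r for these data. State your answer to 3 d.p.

0.931

n = 6, Σx = 210.5, Σy = 8.4, Σx² = 7522.51, Σy² = 12.42, Σxy = 303.57
nΣxy − ΣxΣy = 1821.42 − 1768.2 = 53.22
nΣx² − (Σx)² = 45135.06 − 44310.25 = 824.81; nΣy² − (Σy)² = 74.52 − 70.56 = 3.96
r = 53.22 / √(824.81 × 3.96) = 53.22 / 57.1511 ≈ 0.931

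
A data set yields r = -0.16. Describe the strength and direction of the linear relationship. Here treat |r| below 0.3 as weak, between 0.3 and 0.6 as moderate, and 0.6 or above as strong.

r = -0.16 < 0 so the relationship is negative.
|r| = 0.16, which falls in the weak range.

weak negative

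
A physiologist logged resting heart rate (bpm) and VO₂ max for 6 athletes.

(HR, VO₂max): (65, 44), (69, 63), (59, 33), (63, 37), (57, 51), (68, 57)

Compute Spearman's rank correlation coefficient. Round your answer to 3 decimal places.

0.657

Rank HR: 4, 6, 2, 3, 1, 5
Rank VO₂max: 3, 6, 1, 2, 4, 5
d = rank(HR) − rank(VO₂max): 1, 0, 1, 1, -3, 0; Σd² = 12
ρ = 1 − 6Σd² / [n(n²−1)] = 1 − 6×12 / (6×35) = 1 − 72/210 ≈ 0.657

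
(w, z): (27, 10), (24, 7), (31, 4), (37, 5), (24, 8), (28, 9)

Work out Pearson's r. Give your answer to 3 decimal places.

-0.604

n = 6, Σw = 171, Σz = 43, Σw² = 4995, Σz² = 335, Σwz = 1191
nΣwz − ΣwΣz = 7146 − 7353 = -207
nΣw² − (Σw)² = 29970 − 29241 = 729; nΣz² − (Σz)² = 2010 − 1849 = 161
r = -207 / √(729 × 161) = -207 / 342.5916 ≈ -0.604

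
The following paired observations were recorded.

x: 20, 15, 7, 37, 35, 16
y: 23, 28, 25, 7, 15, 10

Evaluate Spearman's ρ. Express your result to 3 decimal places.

Rank x: 4, 2, 1, 6, 5, 3
Rank y: 4, 6, 5, 1, 3, 2
d = rank(x) − rank(y): 0, -4, -4, 5, 2, 1; Σd² = 62
ρ = 1 − 6Σd² / [n(n²−1)] = 1 − 6×62 / (6×35) = 1 − 372/210 ≈ -0.771

-0.771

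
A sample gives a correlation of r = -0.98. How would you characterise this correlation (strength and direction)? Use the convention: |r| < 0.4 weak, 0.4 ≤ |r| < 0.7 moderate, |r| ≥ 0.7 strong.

strong negative

r = -0.98 < 0 so the relationship is negative.
|r| = 0.98, which falls in the strong range.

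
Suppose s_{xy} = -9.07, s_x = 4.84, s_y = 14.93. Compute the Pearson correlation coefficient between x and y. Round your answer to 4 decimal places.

-0.1255

r = Cov(x,y) / (s_x · s_y) = -9.07 / (4.84 × 14.93)
  = -9.07 / 72.2612 ≈ -0.1255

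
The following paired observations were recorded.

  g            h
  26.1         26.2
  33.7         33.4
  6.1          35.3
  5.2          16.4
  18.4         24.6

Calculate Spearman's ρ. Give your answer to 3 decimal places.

0.400

Rank g: 4, 5, 2, 1, 3
Rank h: 3, 4, 5, 1, 2
d = rank(g) − rank(h): 1, 1, -3, 0, 1; Σd² = 12
ρ = 1 − 6Σd² / [n(n²−1)] = 1 − 6×12 / (5×24) = 1 − 72/120 ≈ 0.400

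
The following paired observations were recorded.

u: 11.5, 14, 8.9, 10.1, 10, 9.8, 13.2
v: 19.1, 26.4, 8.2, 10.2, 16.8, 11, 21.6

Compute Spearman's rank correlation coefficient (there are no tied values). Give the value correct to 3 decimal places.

0.893

Rank u: 5, 7, 1, 4, 3, 2, 6
Rank v: 5, 7, 1, 2, 4, 3, 6
d = rank(u) − rank(v): 0, 0, 0, 2, -1, -1, 0; Σd² = 6
ρ = 1 − 6Σd² / [n(n²−1)] = 1 − 6×6 / (7×48) = 1 − 36/336 ≈ 0.893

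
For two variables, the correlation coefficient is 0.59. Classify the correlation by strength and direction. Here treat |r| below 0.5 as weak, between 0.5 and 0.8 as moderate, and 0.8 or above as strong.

moderate positive

r = 0.59 > 0 so the relationship is positive.
|r| = 0.59, which falls in the moderate range.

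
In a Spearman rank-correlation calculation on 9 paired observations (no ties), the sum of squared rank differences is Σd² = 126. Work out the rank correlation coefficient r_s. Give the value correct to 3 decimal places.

-0.050

ρ = 1 − 6Σd² / [n(n²−1)] = 1 − 6×126 / (9×80)
  = 1 − 756/720 = 1 − 1.0500 ≈ -0.050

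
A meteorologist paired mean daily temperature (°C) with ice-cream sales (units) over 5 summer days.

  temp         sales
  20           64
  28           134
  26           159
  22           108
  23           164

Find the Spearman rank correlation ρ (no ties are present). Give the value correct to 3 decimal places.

Rank temp: 1, 5, 4, 2, 3
Rank sales: 1, 3, 4, 2, 5
d = rank(temp) − rank(sales): 0, 2, 0, 0, -2; Σd² = 8
ρ = 1 − 6Σd² / [n(n²−1)] = 1 − 6×8 / (5×24) = 1 − 48/120 ≈ 0.600

0.600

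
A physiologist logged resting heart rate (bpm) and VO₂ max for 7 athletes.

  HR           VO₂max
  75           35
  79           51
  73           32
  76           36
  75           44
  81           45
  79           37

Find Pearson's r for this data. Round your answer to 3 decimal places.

n = 7, Σx = 538, Σy = 280, Σx² = 41398, Σy² = 11476, Σxy = 21594
nΣxy − ΣxΣy = 151158 − 150640 = 518
nΣx² − (Σx)² = 289786 − 289444 = 342; nΣy² − (Σy)² = 80332 − 78400 = 1932
r = 518 / √(342 × 1932) = 518 / 812.8616 ≈ 0.637

0.637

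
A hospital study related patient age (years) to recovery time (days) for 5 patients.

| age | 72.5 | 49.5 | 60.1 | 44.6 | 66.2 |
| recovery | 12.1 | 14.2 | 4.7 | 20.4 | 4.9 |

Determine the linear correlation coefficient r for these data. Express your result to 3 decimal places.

n = 5, Σx = 292.9, Σy = 56.3, Σx² = 17690.11, Σy² = 810.31, Σxy = 3096.84
nΣxy − ΣxΣy = 15484.2 − 16490.27 = -1006.07
nΣx² − (Σx)² = 88450.55 − 85790.41 = 2660.14; nΣy² − (Σy)² = 4051.55 − 3169.69 = 881.86
r = -1006.07 / √(2660.14 × 881.86) = -1006.07 / 1531.6237 ≈ -0.657

-0.657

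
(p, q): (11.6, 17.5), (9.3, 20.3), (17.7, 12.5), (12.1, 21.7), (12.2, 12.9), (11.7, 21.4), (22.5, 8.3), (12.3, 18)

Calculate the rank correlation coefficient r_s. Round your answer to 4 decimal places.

-0.6667

Rank p: 2, 1, 7, 4, 5, 3, 8, 6
Rank q: 4, 6, 2, 8, 3, 7, 1, 5
d = rank(p) − rank(q): -2, -5, 5, -4, 2, -4, 7, 1; Σd² = 140
ρ = 1 − 6Σd² / [n(n²−1)] = 1 − 6×140 / (8×63) = 1 − 840/504 ≈ -0.6667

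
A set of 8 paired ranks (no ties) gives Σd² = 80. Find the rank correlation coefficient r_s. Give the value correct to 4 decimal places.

0.0476

ρ = 1 − 6Σd² / [n(n²−1)] = 1 − 6×80 / (8×63)
  = 1 − 480/504 = 1 − 0.95238 ≈ 0.0476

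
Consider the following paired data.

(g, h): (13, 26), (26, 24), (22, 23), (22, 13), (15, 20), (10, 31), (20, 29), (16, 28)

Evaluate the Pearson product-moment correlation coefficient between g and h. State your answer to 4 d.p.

n = 8, Σg = 144, Σh = 194, Σg² = 2794, Σh² = 4936, Σgh = 3392
nΣgh − ΣgΣh = 27136 − 27936 = -800
nΣg² − (Σg)² = 22352 − 20736 = 1616; nΣh² − (Σh)² = 39488 − 37636 = 1852
r = -800 / √(1616 × 1852) = -800 / 1729.9803 ≈ -0.4624

-0.4624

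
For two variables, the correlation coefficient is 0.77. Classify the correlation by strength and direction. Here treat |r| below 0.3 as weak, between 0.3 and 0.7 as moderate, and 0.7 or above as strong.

r = 0.77 > 0 so the relationship is positive.
|r| = 0.77, which falls in the strong range.

strong positive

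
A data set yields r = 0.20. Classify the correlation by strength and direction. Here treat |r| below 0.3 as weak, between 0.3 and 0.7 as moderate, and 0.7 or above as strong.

r = 0.20 > 0 so the relationship is positive.
|r| = 0.20, which falls in the weak range.

weak positive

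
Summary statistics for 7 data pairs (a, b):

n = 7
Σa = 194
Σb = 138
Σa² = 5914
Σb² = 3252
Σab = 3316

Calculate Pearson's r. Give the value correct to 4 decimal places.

-0.9516

r = (nΣab − ΣaΣb) / √[(nΣa² − (Σa)²)(nΣb² − (Σb)²)]
Numerator: 7×3316 − 194×138 = -3560
Denominator: √[(41398 − 37636)(22764 − 19044)] = √[3762 × 3720] = 3740.9411
r = -3560 / 3740.9411 ≈ -0.9516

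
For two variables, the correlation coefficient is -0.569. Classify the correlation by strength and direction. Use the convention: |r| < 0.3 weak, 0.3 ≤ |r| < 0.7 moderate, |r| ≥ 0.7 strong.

moderate negative

r = -0.569 < 0 so the relationship is negative.
|r| = 0.569, which falls in the moderate range.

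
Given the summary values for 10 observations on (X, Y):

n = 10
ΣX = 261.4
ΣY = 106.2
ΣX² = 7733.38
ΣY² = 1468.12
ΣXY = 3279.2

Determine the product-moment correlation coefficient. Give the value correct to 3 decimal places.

r = (nΣXY − ΣXΣY) / √[(nΣX² − (ΣX)²)(nΣY² − (ΣY)²)]
Numerator: 10×3279.2 − 261.4×106.2 = 5031.32
Denominator: √[(77333.8 − 68329.96)(14681.2 − 11278.44)] = √[9003.84 × 3402.76] = 5535.1519
r = 5031.32 / 5535.1519 ≈ 0.909

0.909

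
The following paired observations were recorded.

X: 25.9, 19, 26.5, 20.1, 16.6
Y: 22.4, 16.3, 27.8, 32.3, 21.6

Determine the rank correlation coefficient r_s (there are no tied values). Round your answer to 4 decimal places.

0.6000

Rank X: 4, 2, 5, 3, 1
Rank Y: 3, 1, 4, 5, 2
d = rank(X) − rank(Y): 1, 1, 1, -2, -1; Σd² = 8
ρ = 1 − 6Σd² / [n(n²−1)] = 1 − 6×8 / (5×24) = 1 − 48/120 ≈ 0.6000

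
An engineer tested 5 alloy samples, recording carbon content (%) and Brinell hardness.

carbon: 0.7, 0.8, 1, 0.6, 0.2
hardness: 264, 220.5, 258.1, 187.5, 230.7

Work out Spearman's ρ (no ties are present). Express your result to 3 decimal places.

0.300

Rank carbon: 3, 4, 5, 2, 1
Rank hardness: 5, 2, 4, 1, 3
d = rank(carbon) − rank(hardness): -2, 2, 1, 1, -2; Σd² = 14
ρ = 1 − 6Σd² / [n(n²−1)] = 1 − 6×14 / (5×24) = 1 − 84/120 ≈ 0.300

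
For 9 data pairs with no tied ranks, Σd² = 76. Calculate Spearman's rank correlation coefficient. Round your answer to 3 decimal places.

ρ = 1 − 6Σd² / [n(n²−1)] = 1 − 6×76 / (9×80)
  = 1 − 456/720 = 1 − 0.6333 ≈ 0.367

0.367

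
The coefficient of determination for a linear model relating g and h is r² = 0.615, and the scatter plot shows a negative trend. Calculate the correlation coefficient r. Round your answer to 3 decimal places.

|r| = √0.615 = 0.784
The association is negative, so r = −0.784.

-0.784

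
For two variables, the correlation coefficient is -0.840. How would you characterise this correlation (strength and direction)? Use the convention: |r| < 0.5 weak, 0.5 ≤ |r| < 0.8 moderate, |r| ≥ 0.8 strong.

r = -0.840 < 0 so the relationship is negative.
|r| = 0.840, which falls in the strong range.

strong negative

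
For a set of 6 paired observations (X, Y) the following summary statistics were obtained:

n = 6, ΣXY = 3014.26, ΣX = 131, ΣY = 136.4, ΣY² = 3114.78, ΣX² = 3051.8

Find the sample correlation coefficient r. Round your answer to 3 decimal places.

0.700

r = (nΣXY − ΣXΣY) / √[(nΣX² − (ΣX)²)(nΣY² − (ΣY)²)]
Numerator: 6×3014.26 − 131×136.4 = 217.16
Denominator: √[(18310.8 − 17161)(18688.68 − 18604.96)] = √[1149.8 × 83.72] = 310.2600
r = 217.16 / 310.2600 ≈ 0.700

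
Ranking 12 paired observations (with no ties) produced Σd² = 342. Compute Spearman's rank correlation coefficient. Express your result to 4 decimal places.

-0.1958

ρ = 1 − 6Σd² / [n(n²−1)] = 1 − 6×342 / (12×143)
  = 1 − 2052/1716 = 1 − 1.19580 ≈ -0.1958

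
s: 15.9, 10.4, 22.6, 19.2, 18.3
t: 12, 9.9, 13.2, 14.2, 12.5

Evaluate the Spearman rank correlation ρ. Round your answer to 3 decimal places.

0.900

Rank s: 2, 1, 5, 4, 3
Rank t: 2, 1, 4, 5, 3
d = rank(s) − rank(t): 0, 0, 1, -1, 0; Σd² = 2
ρ = 1 − 6Σd² / [n(n²−1)] = 1 − 6×2 / (5×24) = 1 − 12/120 ≈ 0.900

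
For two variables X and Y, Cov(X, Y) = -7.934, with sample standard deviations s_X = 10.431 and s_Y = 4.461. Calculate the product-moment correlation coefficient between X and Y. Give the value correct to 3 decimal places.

r = Cov(X,Y) / (s_X · s_Y) = -7.934 / (10.431 × 4.461)
  = -7.934 / 46.5327 ≈ -0.171

-0.171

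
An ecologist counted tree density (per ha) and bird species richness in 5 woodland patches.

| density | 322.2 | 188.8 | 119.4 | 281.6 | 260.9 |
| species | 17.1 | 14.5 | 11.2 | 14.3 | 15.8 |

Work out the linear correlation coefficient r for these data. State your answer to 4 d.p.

n = 5, Σx = 1172.9, Σy = 72.9, Σx² = 301082.01, Σy² = 1082.23, Σxy = 17733.6
nΣxy − ΣxΣy = 88668 − 85504.41 = 3163.59
nΣx² − (Σx)² = 1505410.05 − 1375694.41 = 129715.64; nΣy² − (Σy)² = 5411.15 − 5314.41 = 96.74
r = 3163.59 / √(129715.64 × 96.74) = 3163.59 / 3542.4132 ≈ 0.8931

0.8931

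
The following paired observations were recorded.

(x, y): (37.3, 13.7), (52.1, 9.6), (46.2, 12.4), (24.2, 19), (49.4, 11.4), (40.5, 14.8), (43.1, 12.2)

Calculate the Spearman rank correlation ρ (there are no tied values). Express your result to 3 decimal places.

-0.929

Rank x: 2, 7, 5, 1, 6, 3, 4
Rank y: 5, 1, 4, 7, 2, 6, 3
d = rank(x) − rank(y): -3, 6, 1, -6, 4, -3, 1; Σd² = 108
ρ = 1 − 6Σd² / [n(n²−1)] = 1 − 6×108 / (7×48) = 1 − 648/336 ≈ -0.929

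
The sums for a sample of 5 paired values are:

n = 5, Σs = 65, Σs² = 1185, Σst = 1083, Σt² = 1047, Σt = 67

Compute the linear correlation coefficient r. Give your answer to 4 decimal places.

0.9413

r = (nΣst − ΣsΣt) / √[(nΣs² − (Σs)²)(nΣt² − (Σt)²)]
Numerator: 5×1083 − 65×67 = 1060
Denominator: √[(5925 − 4225)(5235 − 4489)] = √[1700 × 746] = 1126.1439
r = 1060 / 1126.1439 ≈ 0.9413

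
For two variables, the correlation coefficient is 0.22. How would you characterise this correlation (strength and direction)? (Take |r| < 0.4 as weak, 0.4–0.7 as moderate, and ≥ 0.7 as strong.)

weak positive

r = 0.22 > 0 so the relationship is positive.
|r| = 0.22, which falls in the weak range.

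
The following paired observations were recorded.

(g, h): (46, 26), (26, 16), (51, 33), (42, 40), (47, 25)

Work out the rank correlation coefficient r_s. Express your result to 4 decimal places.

Rank g: 3, 1, 5, 2, 4
Rank h: 3, 1, 4, 5, 2
d = rank(g) − rank(h): 0, 0, 1, -3, 2; Σd² = 14
ρ = 1 − 6Σd² / [n(n²−1)] = 1 − 6×14 / (5×24) = 1 − 84/120 ≈ 0.3000

0.3000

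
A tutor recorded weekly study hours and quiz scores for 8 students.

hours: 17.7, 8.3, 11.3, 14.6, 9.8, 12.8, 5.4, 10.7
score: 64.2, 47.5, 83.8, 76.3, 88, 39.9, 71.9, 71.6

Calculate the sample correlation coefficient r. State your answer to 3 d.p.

n = 8, Σx = 90.6, Σy = 543.2, Σx² = 1126.56, Σy² = 38854.2, Σxy = 6119.01
nΣxy − ΣxΣy = 48952.08 − 49213.92 = -261.84
nΣx² − (Σx)² = 9012.48 − 8208.36 = 804.12; nΣy² − (Σy)² = 310833.6 − 295066.24 = 15767.36
r = -261.84 / √(804.12 × 15767.36) = -261.84 / 3560.7372 ≈ -0.074

-0.074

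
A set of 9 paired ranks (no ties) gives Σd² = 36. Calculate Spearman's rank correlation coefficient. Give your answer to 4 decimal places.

0.7000

ρ = 1 − 6Σd² / [n(n²−1)] = 1 − 6×36 / (9×80)
  = 1 − 216/720 = 1 − 0.30000 ≈ 0.7000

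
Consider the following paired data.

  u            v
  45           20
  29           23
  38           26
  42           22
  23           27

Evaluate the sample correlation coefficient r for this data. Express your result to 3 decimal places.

n = 5, Σu = 177, Σv = 118, Σu² = 6603, Σv² = 2818, Σuv = 4100
nΣuv − ΣuΣv = 20500 − 20886 = -386
nΣu² − (Σu)² = 33015 − 31329 = 1686; nΣv² − (Σv)² = 14090 − 13924 = 166
r = -386 / √(1686 × 166) = -386 / 529.0331 ≈ -0.730

-0.730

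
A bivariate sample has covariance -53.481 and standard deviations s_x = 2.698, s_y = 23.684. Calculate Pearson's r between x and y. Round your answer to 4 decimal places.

r = Cov(x,y) / (s_x · s_y) = -53.481 / (2.698 × 23.684)
  = -53.481 / 63.8994 ≈ -0.8370

-0.8370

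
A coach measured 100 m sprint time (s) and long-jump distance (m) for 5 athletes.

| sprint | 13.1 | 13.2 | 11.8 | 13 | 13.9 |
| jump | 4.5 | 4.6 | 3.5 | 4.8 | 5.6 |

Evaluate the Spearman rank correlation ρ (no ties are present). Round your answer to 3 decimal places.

0.700

Rank sprint: 3, 4, 1, 2, 5
Rank jump: 2, 3, 1, 4, 5
d = rank(sprint) − rank(jump): 1, 1, 0, -2, 0; Σd² = 6
ρ = 1 − 6Σd² / [n(n²−1)] = 1 − 6×6 / (5×24) = 1 − 36/120 ≈ 0.700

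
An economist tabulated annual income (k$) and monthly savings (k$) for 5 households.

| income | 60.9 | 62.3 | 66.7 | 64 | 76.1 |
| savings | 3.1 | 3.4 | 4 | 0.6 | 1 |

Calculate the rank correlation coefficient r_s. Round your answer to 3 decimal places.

-0.100

Rank income: 1, 2, 4, 3, 5
Rank savings: 3, 4, 5, 1, 2
d = rank(income) − rank(savings): -2, -2, -1, 2, 3; Σd² = 22
ρ = 1 − 6Σd² / [n(n²−1)] = 1 − 6×22 / (5×24) = 1 − 132/120 ≈ -0.100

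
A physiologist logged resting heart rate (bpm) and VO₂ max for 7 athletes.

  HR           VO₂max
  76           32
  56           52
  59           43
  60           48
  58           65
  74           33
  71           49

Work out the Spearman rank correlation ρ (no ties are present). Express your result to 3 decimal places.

Rank HR: 7, 1, 3, 4, 2, 6, 5
Rank VO₂max: 1, 6, 3, 4, 7, 2, 5
d = rank(HR) − rank(VO₂max): 6, -5, 0, 0, -5, 4, 0; Σd² = 102
ρ = 1 − 6Σd² / [n(n²−1)] = 1 − 6×102 / (7×48) = 1 − 612/336 ≈ -0.821

-0.821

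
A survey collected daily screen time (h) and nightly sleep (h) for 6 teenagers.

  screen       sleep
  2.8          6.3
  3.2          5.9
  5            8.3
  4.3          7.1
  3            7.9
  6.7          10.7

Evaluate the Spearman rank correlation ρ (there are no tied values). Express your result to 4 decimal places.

Rank screen: 1, 3, 5, 4, 2, 6
Rank sleep: 2, 1, 5, 3, 4, 6
d = rank(screen) − rank(sleep): -1, 2, 0, 1, -2, 0; Σd² = 10
ρ = 1 − 6Σd² / [n(n²−1)] = 1 − 6×10 / (6×35) = 1 − 60/210 ≈ 0.7143

0.7143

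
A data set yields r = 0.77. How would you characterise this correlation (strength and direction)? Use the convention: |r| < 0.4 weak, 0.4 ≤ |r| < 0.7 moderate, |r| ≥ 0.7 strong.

r = 0.77 > 0 so the relationship is positive.
|r| = 0.77, which falls in the strong range.

strong positive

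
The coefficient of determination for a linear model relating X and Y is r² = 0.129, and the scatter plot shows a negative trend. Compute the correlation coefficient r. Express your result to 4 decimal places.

-0.3592

|r| = √0.129 = 0.3592
The association is negative, so r = −0.3592.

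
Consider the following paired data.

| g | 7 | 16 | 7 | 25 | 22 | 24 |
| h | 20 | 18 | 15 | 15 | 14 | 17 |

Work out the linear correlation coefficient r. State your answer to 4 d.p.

-0.4572

n = 6, Σg = 101, Σh = 99, Σg² = 2039, Σh² = 1659, Σgh = 1624
nΣgh − ΣgΣh = 9744 − 9999 = -255
nΣg² − (Σg)² = 12234 − 10201 = 2033; nΣh² − (Σh)² = 9954 − 9801 = 153
r = -255 / √(2033 × 153) = -255 / 557.7177 ≈ -0.4572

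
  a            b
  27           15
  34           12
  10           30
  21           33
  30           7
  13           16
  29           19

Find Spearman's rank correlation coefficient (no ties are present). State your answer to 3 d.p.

-0.714

Rank a: 4, 7, 1, 3, 6, 2, 5
Rank b: 3, 2, 6, 7, 1, 4, 5
d = rank(a) − rank(b): 1, 5, -5, -4, 5, -2, 0; Σd² = 96
ρ = 1 − 6Σd² / [n(n²−1)] = 1 − 6×96 / (7×48) = 1 − 576/336 ≈ -0.714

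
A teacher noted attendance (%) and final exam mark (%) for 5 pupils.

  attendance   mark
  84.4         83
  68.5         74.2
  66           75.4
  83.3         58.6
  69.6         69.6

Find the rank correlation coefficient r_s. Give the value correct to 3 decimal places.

Rank attendance: 5, 2, 1, 4, 3
Rank mark: 5, 3, 4, 1, 2
d = rank(attendance) − rank(mark): 0, -1, -3, 3, 1; Σd² = 20
ρ = 1 − 6Σd² / [n(n²−1)] = 1 − 6×20 / (5×24) = 1 − 120/120 ≈ 0.000

0.000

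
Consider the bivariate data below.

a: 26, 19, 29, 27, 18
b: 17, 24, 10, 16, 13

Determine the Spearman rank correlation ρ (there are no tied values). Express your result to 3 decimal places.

-0.400

Rank a: 3, 2, 5, 4, 1
Rank b: 4, 5, 1, 3, 2
d = rank(a) − rank(b): -1, -3, 4, 1, -1; Σd² = 28
ρ = 1 − 6Σd² / [n(n²−1)] = 1 − 6×28 / (5×24) = 1 − 168/120 ≈ -0.400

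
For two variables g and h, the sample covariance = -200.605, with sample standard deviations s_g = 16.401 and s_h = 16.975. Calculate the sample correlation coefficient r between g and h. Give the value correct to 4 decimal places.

-0.7205

r = Cov(g,h) / (s_g · s_h) = -200.605 / (16.401 × 16.975)
  = -200.605 / 278.4070 ≈ -0.7205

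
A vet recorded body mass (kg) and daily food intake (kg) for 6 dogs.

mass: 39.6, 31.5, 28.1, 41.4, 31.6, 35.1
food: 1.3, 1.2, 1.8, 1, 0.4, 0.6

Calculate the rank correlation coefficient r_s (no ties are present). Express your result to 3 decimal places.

-0.314

Rank mass: 5, 2, 1, 6, 3, 4
Rank food: 5, 4, 6, 3, 1, 2
d = rank(mass) − rank(food): 0, -2, -5, 3, 2, 2; Σd² = 46
ρ = 1 − 6Σd² / [n(n²−1)] = 1 − 6×46 / (6×35) = 1 − 276/210 ≈ -0.314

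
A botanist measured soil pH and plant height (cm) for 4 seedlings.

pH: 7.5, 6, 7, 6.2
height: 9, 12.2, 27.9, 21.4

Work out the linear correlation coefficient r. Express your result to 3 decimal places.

n = 4, Σx = 26.7, Σy = 70.5, Σx² = 179.69, Σy² = 1466.21, Σxy = 468.68
nΣxy − ΣxΣy = 1874.72 − 1882.35 = -7.63
nΣx² − (Σx)² = 718.76 − 712.89 = 5.87; nΣy² − (Σy)² = 5864.84 − 4970.25 = 894.59
r = -7.63 / √(5.87 × 894.59) = -7.63 / 72.4655 ≈ -0.105

-0.105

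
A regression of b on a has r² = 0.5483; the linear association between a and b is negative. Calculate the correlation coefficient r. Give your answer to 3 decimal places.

-0.740

|r| = √0.5483 = 0.740
The association is negative, so r = −0.740.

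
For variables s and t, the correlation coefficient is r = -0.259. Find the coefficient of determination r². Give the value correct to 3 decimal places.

r² = (-0.259)² = 0.067

0.067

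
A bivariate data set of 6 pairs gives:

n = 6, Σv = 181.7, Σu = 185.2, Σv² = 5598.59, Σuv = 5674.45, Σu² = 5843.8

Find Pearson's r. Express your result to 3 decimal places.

r = (nΣuv − ΣuΣv) / √[(nΣu² − (Σu)²)(nΣv² − (Σv)²)]
Numerator: 6×5674.45 − 185.2×181.7 = 395.86
Denominator: √[(35062.8 − 34299.04)(33591.54 − 33014.89)] = √[763.76 × 576.65] = 663.6431
r = 395.86 / 663.6431 ≈ 0.596

0.596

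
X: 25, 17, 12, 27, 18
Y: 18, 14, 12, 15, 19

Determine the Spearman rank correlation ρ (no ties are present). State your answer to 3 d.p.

0.600

Rank X: 4, 2, 1, 5, 3
Rank Y: 4, 2, 1, 3, 5
d = rank(X) − rank(Y): 0, 0, 0, 2, -2; Σd² = 8
ρ = 1 − 6Σd² / [n(n²−1)] = 1 − 6×8 / (5×24) = 1 − 48/120 ≈ 0.600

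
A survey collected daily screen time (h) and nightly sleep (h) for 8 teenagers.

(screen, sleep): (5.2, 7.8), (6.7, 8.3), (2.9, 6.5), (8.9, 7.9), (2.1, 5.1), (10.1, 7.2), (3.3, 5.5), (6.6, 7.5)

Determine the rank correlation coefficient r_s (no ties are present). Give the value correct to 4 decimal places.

0.6905

Rank screen: 4, 6, 2, 7, 1, 8, 3, 5
Rank sleep: 6, 8, 3, 7, 1, 4, 2, 5
d = rank(screen) − rank(sleep): -2, -2, -1, 0, 0, 4, 1, 0; Σd² = 26
ρ = 1 − 6Σd² / [n(n²−1)] = 1 − 6×26 / (8×63) = 1 − 156/504 ≈ 0.6905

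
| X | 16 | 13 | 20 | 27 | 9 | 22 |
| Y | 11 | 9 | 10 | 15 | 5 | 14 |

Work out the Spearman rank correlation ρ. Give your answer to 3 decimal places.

Rank X: 3, 2, 4, 6, 1, 5
Rank Y: 4, 2, 3, 6, 1, 5
d = rank(X) − rank(Y): -1, 0, 1, 0, 0, 0; Σd² = 2
ρ = 1 − 6Σd² / [n(n²−1)] = 1 − 6×2 / (6×35) = 1 − 12/210 ≈ 0.943

0.943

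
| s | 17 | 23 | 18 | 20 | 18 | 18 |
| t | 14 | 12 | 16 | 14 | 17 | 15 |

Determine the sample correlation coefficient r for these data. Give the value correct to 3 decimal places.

-0.730

n = 6, Σs = 114, Σt = 88, Σs² = 2190, Σt² = 1306, Σst = 1658
nΣst − ΣsΣt = 9948 − 10032 = -84
nΣs² − (Σs)² = 13140 − 12996 = 144; nΣt² − (Σt)² = 7836 − 7744 = 92
r = -84 / √(144 × 92) = -84 / 115.1000 ≈ -0.730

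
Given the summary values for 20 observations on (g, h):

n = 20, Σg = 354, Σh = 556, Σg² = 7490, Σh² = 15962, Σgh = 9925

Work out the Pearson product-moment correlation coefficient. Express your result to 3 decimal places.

0.107

r = (nΣgh − ΣgΣh) / √[(nΣg² − (Σg)²)(nΣh² − (Σh)²)]
Numerator: 20×9925 − 354×556 = 1676
Denominator: √[(149800 − 125316)(319240 − 309136)] = √[24484 × 10104] = 15728.5198
r = 1676 / 15728.5198 ≈ 0.107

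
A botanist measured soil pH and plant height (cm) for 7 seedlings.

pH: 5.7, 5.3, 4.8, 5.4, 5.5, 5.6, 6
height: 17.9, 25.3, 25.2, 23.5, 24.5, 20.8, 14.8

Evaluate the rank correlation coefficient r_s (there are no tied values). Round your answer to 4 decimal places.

-0.9286

Rank pH: 6, 2, 1, 3, 4, 5, 7
Rank height: 2, 7, 6, 4, 5, 3, 1
d = rank(pH) − rank(height): 4, -5, -5, -1, -1, 2, 6; Σd² = 108
ρ = 1 − 6Σd² / [n(n²−1)] = 1 − 6×108 / (7×48) = 1 − 648/336 ≈ -0.9286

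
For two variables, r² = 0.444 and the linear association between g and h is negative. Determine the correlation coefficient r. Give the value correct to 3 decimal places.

-0.666

|r| = √0.444 = 0.666
The association is negative, so r = −0.666.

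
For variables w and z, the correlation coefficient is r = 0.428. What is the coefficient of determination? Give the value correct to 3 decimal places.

0.183

r² = (0.428)² = 0.183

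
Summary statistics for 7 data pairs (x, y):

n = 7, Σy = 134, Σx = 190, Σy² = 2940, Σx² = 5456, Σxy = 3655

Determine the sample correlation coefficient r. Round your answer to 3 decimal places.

r = (nΣxy − ΣxΣy) / √[(nΣx² − (Σx)²)(nΣy² − (Σy)²)]
Numerator: 7×3655 − 190×134 = 125
Denominator: √[(38192 − 36100)(20580 − 17956)] = √[2092 × 2624] = 2342.9486
r = 125 / 2342.9486 ≈ 0.053

0.053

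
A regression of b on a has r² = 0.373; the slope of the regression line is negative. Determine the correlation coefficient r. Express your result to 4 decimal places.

-0.6107

|r| = √0.373 = 0.6107
The association is negative, so r = −0.6107.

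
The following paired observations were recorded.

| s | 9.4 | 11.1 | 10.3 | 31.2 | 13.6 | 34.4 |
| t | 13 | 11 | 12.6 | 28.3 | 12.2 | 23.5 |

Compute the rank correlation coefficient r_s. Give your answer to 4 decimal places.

Rank s: 1, 3, 2, 5, 4, 6
Rank t: 4, 1, 3, 6, 2, 5
d = rank(s) − rank(t): -3, 2, -1, -1, 2, 1; Σd² = 20
ρ = 1 − 6Σd² / [n(n²−1)] = 1 − 6×20 / (6×35) = 1 − 120/210 ≈ 0.4286

0.4286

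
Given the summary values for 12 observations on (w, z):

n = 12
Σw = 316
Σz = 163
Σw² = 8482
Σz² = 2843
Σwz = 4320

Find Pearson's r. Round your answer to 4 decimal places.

0.0870

r = (nΣwz − ΣwΣz) / √[(nΣw² − (Σw)²)(nΣz² − (Σz)²)]
Numerator: 12×4320 − 316×163 = 332
Denominator: √[(101784 − 99856)(34116 − 26569)] = √[1928 × 7547] = 3814.5270
r = 332 / 3814.5270 ≈ 0.0870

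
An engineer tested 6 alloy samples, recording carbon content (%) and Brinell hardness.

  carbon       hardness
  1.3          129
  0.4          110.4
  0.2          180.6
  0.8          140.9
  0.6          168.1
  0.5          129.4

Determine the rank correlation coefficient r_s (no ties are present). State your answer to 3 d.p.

-0.257

Rank carbon: 6, 2, 1, 5, 4, 3
Rank hardness: 2, 1, 6, 4, 5, 3
d = rank(carbon) − rank(hardness): 4, 1, -5, 1, -1, 0; Σd² = 44
ρ = 1 − 6Σd² / [n(n²−1)] = 1 − 6×44 / (6×35) = 1 − 264/210 ≈ -0.257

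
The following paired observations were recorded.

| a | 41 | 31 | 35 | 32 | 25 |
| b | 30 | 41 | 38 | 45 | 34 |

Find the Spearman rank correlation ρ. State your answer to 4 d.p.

Rank a: 5, 2, 4, 3, 1
Rank b: 1, 4, 3, 5, 2
d = rank(a) − rank(b): 4, -2, 1, -2, -1; Σd² = 26
ρ = 1 − 6Σd² / [n(n²−1)] = 1 − 6×26 / (5×24) = 1 − 156/120 ≈ -0.3000

-0.3000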